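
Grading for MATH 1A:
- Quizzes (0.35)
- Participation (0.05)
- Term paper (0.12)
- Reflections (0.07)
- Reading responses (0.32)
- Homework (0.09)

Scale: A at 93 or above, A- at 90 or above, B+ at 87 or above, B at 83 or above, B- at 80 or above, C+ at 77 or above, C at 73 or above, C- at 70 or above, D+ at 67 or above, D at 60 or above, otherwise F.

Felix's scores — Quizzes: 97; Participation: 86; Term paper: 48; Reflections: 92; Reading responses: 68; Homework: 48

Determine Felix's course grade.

Weighted total:
  Quizzes 97 × 0.35 = 33.95
  Participation 86 × 0.05 = 4.3
  Term paper 48 × 0.12 = 5.76
  Reflections 92 × 0.07 = 6.44
  Reading responses 68 × 0.32 = 21.76
  Homework 48 × 0.09 = 4.32
Sum = 76.53
76.53 is ≥ 73 and < 77 → C

C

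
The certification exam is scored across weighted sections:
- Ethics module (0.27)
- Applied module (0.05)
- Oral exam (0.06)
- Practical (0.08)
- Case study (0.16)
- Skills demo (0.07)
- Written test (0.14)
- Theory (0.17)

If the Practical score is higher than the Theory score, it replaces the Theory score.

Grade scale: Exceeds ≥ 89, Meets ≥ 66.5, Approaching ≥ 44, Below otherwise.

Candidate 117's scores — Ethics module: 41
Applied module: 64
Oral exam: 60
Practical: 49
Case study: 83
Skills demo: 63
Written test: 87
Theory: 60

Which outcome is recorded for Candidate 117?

Practical (49) ≤ Theory (60), so Theory stays at 60.
Weighted total:
  Ethics module 41 × 0.27 = 11.07
  Applied module 64 × 0.05 = 3.2
  Oral exam 60 × 0.06 = 3.6
  Practical 49 × 0.08 = 3.92
  Case study 83 × 0.16 = 13.28
  Skills demo 63 × 0.07 = 4.41
  Written test 87 × 0.14 = 12.18
  Theory 60 × 0.17 = 10.2
Sum = 61.86
61.86 is ≥ 44 and < 66.5 → Approaching

Approaching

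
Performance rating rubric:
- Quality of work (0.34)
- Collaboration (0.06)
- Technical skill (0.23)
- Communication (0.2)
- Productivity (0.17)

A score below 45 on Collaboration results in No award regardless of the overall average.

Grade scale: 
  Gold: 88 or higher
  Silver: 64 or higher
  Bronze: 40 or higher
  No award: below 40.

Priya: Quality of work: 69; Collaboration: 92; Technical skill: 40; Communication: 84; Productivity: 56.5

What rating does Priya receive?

Collaboration score 92 ≥ 45: minimum met.
Weighted total:
  Quality of work 69 × 0.34 = 23.46
  Collaboration 92 × 0.06 = 5.52
  Technical skill 40 × 0.23 = 9.2
  Communication 84 × 0.2 = 16.8
  Productivity 56.5 × 0.17 = 9.605
Sum = 64.585
64.585 is ≥ 64 and < 88 → Silver

Silver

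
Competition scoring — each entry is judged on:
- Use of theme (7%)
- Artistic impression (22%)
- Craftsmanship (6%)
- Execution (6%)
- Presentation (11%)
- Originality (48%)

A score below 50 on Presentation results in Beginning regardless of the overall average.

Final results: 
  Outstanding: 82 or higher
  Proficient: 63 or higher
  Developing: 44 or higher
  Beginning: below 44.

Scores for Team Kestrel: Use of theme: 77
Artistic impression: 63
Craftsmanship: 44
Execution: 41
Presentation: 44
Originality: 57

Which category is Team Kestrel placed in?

Beginning

Presentation score 44 < 50: minimum not met.
Weighted total:
  Use of theme 77 × 0.07 = 5.39
  Artistic impression 63 × 0.22 = 13.86
  Craftsmanship 44 × 0.06 = 2.64
  Execution 41 × 0.06 = 2.46
  Presentation 44 × 0.11 = 4.84
  Originality 57 × 0.48 = 27.36
Sum = 56.55
Because the Presentation minimum was not met, the result is Beginning.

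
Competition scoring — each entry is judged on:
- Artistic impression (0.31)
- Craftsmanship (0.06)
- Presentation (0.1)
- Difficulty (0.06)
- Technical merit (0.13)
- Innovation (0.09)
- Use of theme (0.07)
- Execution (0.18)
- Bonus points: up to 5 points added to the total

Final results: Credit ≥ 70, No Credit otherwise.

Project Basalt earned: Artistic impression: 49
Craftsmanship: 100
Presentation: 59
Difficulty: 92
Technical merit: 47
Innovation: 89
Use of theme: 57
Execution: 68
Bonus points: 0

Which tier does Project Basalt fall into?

Weighted total:
  Artistic impression 49 × 0.31 = 15.19
  Craftsmanship 100 × 0.06 = 6
  Presentation 59 × 0.1 = 5.9
  Difficulty 92 × 0.06 = 5.52
  Technical merit 47 × 0.13 = 6.11
  Innovation 89 × 0.09 = 8.01
  Use of theme 57 × 0.07 = 3.99
  Execution 68 × 0.18 = 12.24
Sum = 62.96
Bonus points: 62.96 + 0 = 62.96
62.96 < 70 → No Credit

No Credit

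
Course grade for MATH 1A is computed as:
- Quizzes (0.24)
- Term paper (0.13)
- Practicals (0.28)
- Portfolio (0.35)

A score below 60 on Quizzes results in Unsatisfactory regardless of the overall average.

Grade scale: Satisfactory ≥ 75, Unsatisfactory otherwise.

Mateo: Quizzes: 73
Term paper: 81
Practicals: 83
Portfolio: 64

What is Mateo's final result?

Quizzes score 73 ≥ 60: minimum met.
Weighted total:
  Quizzes 73 × 0.24 = 17.52
  Term paper 81 × 0.13 = 10.53
  Practicals 83 × 0.28 = 23.24
  Portfolio 64 × 0.35 = 22.4
Sum = 73.69
73.69 < 75 → Unsatisfactory

Unsatisfactory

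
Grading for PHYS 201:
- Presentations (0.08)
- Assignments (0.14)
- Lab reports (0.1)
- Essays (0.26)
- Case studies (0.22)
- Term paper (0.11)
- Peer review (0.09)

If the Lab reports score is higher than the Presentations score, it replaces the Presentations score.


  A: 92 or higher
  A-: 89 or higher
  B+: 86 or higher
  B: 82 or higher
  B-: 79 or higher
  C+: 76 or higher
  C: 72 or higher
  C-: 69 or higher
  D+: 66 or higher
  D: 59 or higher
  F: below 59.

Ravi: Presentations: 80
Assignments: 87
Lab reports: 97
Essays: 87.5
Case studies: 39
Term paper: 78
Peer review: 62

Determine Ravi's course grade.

C

Lab reports (97) > Presentations (80), so Presentations counts as 97.
Weighted total:
  Presentations 97 × 0.08 = 7.76
  Assignments 87 × 0.14 = 12.18
  Lab reports 97 × 0.1 = 9.7
  Essays 87.5 × 0.26 = 22.75
  Case studies 39 × 0.22 = 8.58
  Term paper 78 × 0.11 = 8.58
  Peer review 62 × 0.09 = 5.58
Sum = 75.13
75.13 is ≥ 72 and < 76 → C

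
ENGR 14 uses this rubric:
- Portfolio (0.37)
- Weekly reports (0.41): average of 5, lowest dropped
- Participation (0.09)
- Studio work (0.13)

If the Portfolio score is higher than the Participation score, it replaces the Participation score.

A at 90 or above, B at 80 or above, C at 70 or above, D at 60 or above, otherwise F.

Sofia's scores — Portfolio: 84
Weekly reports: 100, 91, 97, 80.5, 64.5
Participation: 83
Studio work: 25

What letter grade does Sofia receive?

C

Weekly reports: drop 64.5 → average of remaining 4 = 368.5/4 = 92.125
Portfolio (84) > Participation (83), so Participation counts as 84.
Weighted total:
  Portfolio 84 × 0.37 = 31.08
  Weekly reports 92.125 × 0.41 = 37.77125
  Participation 84 × 0.09 = 7.56
  Studio work 25 × 0.13 = 3.25
Sum = 79.66125
79.66125 is ≥ 70 and < 80 → C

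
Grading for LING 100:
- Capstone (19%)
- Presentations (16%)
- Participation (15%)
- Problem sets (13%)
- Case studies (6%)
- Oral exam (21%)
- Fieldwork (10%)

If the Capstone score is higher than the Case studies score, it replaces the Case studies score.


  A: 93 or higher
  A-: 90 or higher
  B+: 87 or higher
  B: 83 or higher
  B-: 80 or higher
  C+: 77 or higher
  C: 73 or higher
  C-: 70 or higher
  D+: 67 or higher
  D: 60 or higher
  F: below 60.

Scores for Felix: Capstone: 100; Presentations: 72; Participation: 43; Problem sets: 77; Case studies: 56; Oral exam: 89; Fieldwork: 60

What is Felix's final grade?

C+

Capstone (100) > Case studies (56), so Case studies counts as 100.
Weighted total:
  Capstone 100 × 0.19 = 19
  Presentations 72 × 0.16 = 11.52
  Participation 43 × 0.15 = 6.45
  Problem sets 77 × 0.13 = 10.01
  Case studies 100 × 0.06 = 6
  Oral exam 89 × 0.21 = 18.69
  Fieldwork 60 × 0.1 = 6
Sum = 77.67
77.67 is ≥ 77 and < 80 → C+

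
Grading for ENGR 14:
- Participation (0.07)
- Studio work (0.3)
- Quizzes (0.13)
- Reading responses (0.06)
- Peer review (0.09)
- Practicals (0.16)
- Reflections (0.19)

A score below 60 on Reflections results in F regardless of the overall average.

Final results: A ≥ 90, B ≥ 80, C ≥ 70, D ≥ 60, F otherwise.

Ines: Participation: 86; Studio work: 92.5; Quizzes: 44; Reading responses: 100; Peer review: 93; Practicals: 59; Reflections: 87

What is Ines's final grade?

Reflections score 87 ≥ 60: minimum met.
Weighted total:
  Participation 86 × 0.07 = 6.02
  Studio work 92.5 × 0.3 = 27.75
  Quizzes 44 × 0.13 = 5.72
  Reading responses 100 × 0.06 = 6
  Peer review 93 × 0.09 = 8.37
  Practicals 59 × 0.16 = 9.44
  Reflections 87 × 0.19 = 16.53
Sum = 79.83
79.83 is ≥ 70 and < 80 → C

C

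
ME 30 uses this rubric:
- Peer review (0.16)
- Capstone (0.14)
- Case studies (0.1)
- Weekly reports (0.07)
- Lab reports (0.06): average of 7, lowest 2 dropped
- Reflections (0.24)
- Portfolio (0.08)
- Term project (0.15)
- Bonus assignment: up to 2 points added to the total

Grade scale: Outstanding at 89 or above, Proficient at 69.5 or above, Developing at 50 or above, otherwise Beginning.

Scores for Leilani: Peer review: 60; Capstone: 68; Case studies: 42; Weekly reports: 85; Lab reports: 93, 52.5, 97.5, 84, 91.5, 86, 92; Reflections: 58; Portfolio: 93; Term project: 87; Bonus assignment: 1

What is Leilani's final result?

Lab reports: drop 52.5, 84 → average of remaining 5 = 460/5 = 92
Weighted total:
  Peer review 60 × 0.16 = 9.6
  Capstone 68 × 0.14 = 9.52
  Case studies 42 × 0.1 = 4.2
  Weekly reports 85 × 0.07 = 5.95
  Lab reports 92 × 0.06 = 5.52
  Reflections 58 × 0.24 = 13.92
  Portfolio 93 × 0.08 = 7.44
  Term project 87 × 0.15 = 13.05
Sum = 69.2
Bonus assignment: 69.2 + 1 = 70.2
70.2 is ≥ 69.5 and < 89 → Proficient

Proficient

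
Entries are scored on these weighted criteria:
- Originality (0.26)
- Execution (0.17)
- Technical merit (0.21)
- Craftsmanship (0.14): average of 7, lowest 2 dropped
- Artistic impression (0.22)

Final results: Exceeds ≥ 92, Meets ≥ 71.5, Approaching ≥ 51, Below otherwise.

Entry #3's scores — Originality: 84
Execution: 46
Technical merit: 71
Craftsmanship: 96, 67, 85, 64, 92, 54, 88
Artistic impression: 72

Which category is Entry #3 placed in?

Craftsmanship: drop 54, 64 → average of remaining 5 = 428/5 = 85.6
Weighted total:
  Originality 84 × 0.26 = 21.84
  Execution 46 × 0.17 = 7.82
  Technical merit 71 × 0.21 = 14.91
  Craftsmanship 85.6 × 0.14 = 11.984
  Artistic impression 72 × 0.22 = 15.84
Sum = 72.394
72.394 is ≥ 71.5 and < 92 → Meets

Meets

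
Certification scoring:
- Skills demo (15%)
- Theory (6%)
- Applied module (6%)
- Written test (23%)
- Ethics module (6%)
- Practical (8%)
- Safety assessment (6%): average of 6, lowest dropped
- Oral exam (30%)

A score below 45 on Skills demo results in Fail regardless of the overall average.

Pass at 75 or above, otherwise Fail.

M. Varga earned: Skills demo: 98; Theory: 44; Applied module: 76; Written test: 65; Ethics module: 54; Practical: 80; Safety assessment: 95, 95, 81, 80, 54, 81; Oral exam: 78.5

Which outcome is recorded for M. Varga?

Safety assessment: drop 54 → average of remaining 5 = 432/5 = 86.4
Skills demo score 98 ≥ 45: minimum met.
Weighted total:
  Skills demo 98 × 0.15 = 14.7
  Theory 44 × 0.06 = 2.64
  Applied module 76 × 0.06 = 4.56
  Written test 65 × 0.23 = 14.95
  Ethics module 54 × 0.06 = 3.24
  Practical 80 × 0.08 = 6.4
  Safety assessment 86.4 × 0.06 = 5.184
  Oral exam 78.5 × 0.3 = 23.55
Sum = 75.224
75.224 ≥ 75 → Pass

Pass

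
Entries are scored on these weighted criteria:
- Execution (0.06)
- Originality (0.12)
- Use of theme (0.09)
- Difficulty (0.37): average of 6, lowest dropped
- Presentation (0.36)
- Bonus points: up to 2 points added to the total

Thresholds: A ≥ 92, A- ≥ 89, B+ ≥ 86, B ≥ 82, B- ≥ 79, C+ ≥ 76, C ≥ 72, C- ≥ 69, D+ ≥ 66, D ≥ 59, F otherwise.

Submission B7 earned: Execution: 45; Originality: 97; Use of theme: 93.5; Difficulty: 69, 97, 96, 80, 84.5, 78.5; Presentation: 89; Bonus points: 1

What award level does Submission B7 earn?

Difficulty: drop 69 → average of remaining 5 = 436/5 = 87.2
Weighted total:
  Execution 45 × 0.06 = 2.7
  Originality 97 × 0.12 = 11.64
  Use of theme 93.5 × 0.09 = 8.415
  Difficulty 87.2 × 0.37 = 32.264
  Presentation 89 × 0.36 = 32.04
Sum = 87.059
Bonus points: 87.059 + 1 = 88.059
88.059 is ≥ 86 and < 89 → B+

B+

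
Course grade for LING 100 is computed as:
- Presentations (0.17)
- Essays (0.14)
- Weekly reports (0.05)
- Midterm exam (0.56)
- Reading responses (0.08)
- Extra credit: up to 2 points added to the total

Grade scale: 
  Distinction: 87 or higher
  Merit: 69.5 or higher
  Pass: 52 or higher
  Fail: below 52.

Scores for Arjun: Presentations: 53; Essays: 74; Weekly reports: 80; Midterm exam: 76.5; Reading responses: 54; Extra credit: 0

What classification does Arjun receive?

Merit

Weighted total:
  Presentations 53 × 0.17 = 9.01
  Essays 74 × 0.14 = 10.36
  Weekly reports 80 × 0.05 = 4
  Midterm exam 76.5 × 0.56 = 42.84
  Reading responses 54 × 0.08 = 4.32
Sum = 70.53
Extra credit: 70.53 + 0 = 70.53
70.53 is ≥ 69.5 and < 87 → Merit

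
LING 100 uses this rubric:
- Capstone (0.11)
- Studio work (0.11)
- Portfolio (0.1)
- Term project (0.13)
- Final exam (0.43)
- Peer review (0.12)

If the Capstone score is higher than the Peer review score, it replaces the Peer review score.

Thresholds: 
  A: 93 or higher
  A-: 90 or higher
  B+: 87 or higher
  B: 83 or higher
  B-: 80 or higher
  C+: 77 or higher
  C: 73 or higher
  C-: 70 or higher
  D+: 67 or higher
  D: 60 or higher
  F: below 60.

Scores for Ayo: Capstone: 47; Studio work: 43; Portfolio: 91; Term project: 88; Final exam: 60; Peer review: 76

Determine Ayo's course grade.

Capstone (47) ≤ Peer review (76), so Peer review stays at 76.
Weighted total:
  Capstone 47 × 0.11 = 5.17
  Studio work 43 × 0.11 = 4.73
  Portfolio 91 × 0.1 = 9.1
  Term project 88 × 0.13 = 11.44
  Final exam 60 × 0.43 = 25.8
  Peer review 76 × 0.12 = 9.12
Sum = 65.36
65.36 is ≥ 60 and < 67 → D

D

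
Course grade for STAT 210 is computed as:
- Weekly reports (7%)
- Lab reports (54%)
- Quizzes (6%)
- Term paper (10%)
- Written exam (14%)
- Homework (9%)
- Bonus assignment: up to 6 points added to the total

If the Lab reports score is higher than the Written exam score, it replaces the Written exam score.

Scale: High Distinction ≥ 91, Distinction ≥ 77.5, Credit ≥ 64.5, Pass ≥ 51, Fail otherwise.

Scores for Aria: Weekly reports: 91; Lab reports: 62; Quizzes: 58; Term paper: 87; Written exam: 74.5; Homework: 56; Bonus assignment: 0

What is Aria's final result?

Credit

Lab reports (62) ≤ Written exam (74.5), so Written exam stays at 74.5.
Weighted total:
  Weekly reports 91 × 0.07 = 6.37
  Lab reports 62 × 0.54 = 33.48
  Quizzes 58 × 0.06 = 3.48
  Term paper 87 × 0.1 = 8.7
  Written exam 74.5 × 0.14 = 10.43
  Homework 56 × 0.09 = 5.04
Sum = 67.5
Bonus assignment: 67.5 + 0 = 67.5
67.5 is ≥ 64.5 and < 77.5 → Credit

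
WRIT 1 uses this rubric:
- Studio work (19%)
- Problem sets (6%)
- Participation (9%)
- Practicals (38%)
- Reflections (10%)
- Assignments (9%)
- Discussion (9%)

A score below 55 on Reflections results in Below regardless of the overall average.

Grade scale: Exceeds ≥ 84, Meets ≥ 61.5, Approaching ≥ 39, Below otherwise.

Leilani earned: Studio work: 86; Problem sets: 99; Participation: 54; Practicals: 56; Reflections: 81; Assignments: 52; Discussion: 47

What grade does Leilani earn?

Meets

Reflections score 81 ≥ 55: minimum met.
Weighted total:
  Studio work 86 × 0.19 = 16.34
  Problem sets 99 × 0.06 = 5.94
  Participation 54 × 0.09 = 4.86
  Practicals 56 × 0.38 = 21.28
  Reflections 81 × 0.1 = 8.1
  Assignments 52 × 0.09 = 4.68
  Discussion 47 × 0.09 = 4.23
Sum = 65.43
65.43 is ≥ 61.5 and < 84 → Meets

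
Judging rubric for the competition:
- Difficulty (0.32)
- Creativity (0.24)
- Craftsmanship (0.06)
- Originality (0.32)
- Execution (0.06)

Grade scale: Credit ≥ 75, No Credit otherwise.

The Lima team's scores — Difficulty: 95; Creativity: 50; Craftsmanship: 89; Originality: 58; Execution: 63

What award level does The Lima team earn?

No Credit

Weighted total:
  Difficulty 95 × 0.32 = 30.4
  Creativity 50 × 0.24 = 12
  Craftsmanship 89 × 0.06 = 5.34
  Originality 58 × 0.32 = 18.56
  Execution 63 × 0.06 = 3.78
Sum = 70.08
70.08 < 75 → No Credit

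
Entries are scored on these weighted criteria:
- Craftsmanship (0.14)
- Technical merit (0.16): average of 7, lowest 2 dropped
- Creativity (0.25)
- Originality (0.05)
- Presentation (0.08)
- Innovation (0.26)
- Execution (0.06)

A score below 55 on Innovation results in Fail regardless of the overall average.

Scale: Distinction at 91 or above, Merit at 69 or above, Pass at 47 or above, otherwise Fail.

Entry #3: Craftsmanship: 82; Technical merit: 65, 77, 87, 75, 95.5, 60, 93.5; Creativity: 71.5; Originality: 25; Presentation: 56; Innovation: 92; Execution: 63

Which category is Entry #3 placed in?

Merit

Technical merit: drop 60, 65 → average of remaining 5 = 428/5 = 85.6
Innovation score 92 ≥ 55: minimum met.
Weighted total:
  Craftsmanship 82 × 0.14 = 11.48
  Technical merit 85.6 × 0.16 = 13.696
  Creativity 71.5 × 0.25 = 17.875
  Originality 25 × 0.05 = 1.25
  Presentation 56 × 0.08 = 4.48
  Innovation 92 × 0.26 = 23.92
  Execution 63 × 0.06 = 3.78
Sum = 76.481
76.481 is ≥ 69 and < 91 → Merit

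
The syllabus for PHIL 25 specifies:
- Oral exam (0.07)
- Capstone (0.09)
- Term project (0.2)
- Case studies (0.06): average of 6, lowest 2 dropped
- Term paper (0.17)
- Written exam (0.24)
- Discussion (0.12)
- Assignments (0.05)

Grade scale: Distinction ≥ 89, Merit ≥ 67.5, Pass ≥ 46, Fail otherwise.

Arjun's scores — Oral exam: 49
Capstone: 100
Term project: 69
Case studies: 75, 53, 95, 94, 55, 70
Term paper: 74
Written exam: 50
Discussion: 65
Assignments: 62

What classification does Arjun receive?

Case studies: drop 53, 55 → average of remaining 4 = 334/4 = 83.5
Weighted total:
  Oral exam 49 × 0.07 = 3.43
  Capstone 100 × 0.09 = 9
  Term project 69 × 0.2 = 13.8
  Case studies 83.5 × 0.06 = 5.01
  Term paper 74 × 0.17 = 12.58
  Written exam 50 × 0.24 = 12
  Discussion 65 × 0.12 = 7.8
  Assignments 62 × 0.05 = 3.1
Sum = 66.72
66.72 is ≥ 46 and < 67.5 → Pass

Pass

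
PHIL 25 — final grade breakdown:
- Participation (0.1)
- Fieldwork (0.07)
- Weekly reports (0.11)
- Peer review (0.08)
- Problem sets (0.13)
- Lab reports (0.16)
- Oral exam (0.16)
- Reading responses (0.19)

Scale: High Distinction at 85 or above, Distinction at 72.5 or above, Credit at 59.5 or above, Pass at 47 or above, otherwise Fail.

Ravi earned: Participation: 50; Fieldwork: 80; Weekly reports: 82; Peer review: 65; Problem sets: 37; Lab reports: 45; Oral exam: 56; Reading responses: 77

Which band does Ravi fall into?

Weighted total:
  Participation 50 × 0.1 = 5
  Fieldwork 80 × 0.07 = 5.6
  Weekly reports 82 × 0.11 = 9.02
  Peer review 65 × 0.08 = 5.2
  Problem sets 37 × 0.13 = 4.81
  Lab reports 45 × 0.16 = 7.2
  Oral exam 56 × 0.16 = 8.96
  Reading responses 77 × 0.19 = 14.63
Sum = 60.42
60.42 is ≥ 59.5 and < 72.5 → Credit

Credit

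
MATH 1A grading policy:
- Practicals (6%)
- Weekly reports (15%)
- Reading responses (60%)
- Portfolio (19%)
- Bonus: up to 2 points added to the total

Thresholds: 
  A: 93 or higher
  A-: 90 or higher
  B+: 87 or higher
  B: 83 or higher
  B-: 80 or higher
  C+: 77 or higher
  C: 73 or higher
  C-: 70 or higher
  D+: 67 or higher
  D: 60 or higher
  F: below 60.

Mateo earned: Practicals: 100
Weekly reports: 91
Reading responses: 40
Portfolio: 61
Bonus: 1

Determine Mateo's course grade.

Weighted total:
  Practicals 100 × 0.06 = 6
  Weekly reports 91 × 0.15 = 13.65
  Reading responses 40 × 0.6 = 24
  Portfolio 61 × 0.19 = 11.59
Sum = 55.24
Bonus: 55.24 + 1 = 56.24
56.24 < 60 → F

F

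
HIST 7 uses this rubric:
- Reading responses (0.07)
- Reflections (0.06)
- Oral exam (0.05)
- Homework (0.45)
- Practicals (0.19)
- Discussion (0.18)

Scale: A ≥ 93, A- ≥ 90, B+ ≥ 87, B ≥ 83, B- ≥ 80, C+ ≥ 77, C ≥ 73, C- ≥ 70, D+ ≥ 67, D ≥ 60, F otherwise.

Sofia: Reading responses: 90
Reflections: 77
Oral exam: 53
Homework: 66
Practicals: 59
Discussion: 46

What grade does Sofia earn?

D

Weighted total:
  Reading responses 90 × 0.07 = 6.3
  Reflections 77 × 0.06 = 4.62
  Oral exam 53 × 0.05 = 2.65
  Homework 66 × 0.45 = 29.7
  Practicals 59 × 0.19 = 11.21
  Discussion 46 × 0.18 = 8.28
Sum = 62.76
62.76 is ≥ 60 and < 67 → D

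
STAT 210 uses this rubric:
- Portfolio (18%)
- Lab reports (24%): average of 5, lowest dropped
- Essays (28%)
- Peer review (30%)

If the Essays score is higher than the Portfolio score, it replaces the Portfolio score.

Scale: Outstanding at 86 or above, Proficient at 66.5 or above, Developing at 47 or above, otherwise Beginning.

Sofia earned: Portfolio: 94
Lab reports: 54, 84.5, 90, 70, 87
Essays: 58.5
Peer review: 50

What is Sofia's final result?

Proficient

Lab reports: drop 54 → average of remaining 4 = 331.5/4 = 82.875
Essays (58.5) ≤ Portfolio (94), so Portfolio stays at 94.
Weighted total:
  Portfolio 94 × 0.18 = 16.92
  Lab reports 82.875 × 0.24 = 19.89
  Essays 58.5 × 0.28 = 16.38
  Peer review 50 × 0.3 = 15
Sum = 68.19
68.19 is ≥ 66.5 and < 86 → Proficient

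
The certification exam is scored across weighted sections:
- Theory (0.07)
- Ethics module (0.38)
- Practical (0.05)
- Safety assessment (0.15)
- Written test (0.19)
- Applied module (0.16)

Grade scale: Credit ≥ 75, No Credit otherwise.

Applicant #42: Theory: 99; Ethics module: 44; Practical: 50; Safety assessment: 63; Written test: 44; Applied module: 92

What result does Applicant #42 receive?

Weighted total:
  Theory 99 × 0.07 = 6.93
  Ethics module 44 × 0.38 = 16.72
  Practical 50 × 0.05 = 2.5
  Safety assessment 63 × 0.15 = 9.45
  Written test 44 × 0.19 = 8.36
  Applied module 92 × 0.16 = 14.72
Sum = 58.68
58.68 < 75 → No Credit

No Credit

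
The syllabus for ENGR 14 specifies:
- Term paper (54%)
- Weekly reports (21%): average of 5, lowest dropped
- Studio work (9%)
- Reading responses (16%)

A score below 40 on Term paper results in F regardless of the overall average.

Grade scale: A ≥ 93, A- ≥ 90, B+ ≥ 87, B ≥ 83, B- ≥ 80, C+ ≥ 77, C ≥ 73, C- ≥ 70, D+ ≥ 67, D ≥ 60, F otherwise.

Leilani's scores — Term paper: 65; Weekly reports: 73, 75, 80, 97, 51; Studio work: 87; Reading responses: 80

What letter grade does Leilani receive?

C-

Weekly reports: drop 51 → average of remaining 4 = 325/4 = 81.25
Term paper score 65 ≥ 40: minimum met.
Weighted total:
  Term paper 65 × 0.54 = 35.1
  Weekly reports 81.25 × 0.21 = 17.0625
  Studio work 87 × 0.09 = 7.83
  Reading responses 80 × 0.16 = 12.8
Sum = 72.7925
72.7925 is ≥ 70 and < 73 → C-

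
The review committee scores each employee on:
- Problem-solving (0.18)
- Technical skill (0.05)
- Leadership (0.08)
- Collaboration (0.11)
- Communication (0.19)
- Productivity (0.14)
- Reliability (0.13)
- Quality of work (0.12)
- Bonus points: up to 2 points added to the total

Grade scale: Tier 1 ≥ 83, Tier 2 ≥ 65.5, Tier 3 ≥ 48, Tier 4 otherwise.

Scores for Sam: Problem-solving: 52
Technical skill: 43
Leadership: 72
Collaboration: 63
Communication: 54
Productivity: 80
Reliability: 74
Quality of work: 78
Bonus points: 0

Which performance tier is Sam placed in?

Tier 3

Weighted total:
  Problem-solving 52 × 0.18 = 9.36
  Technical skill 43 × 0.05 = 2.15
  Leadership 72 × 0.08 = 5.76
  Collaboration 63 × 0.11 = 6.93
  Communication 54 × 0.19 = 10.26
  Productivity 80 × 0.14 = 11.2
  Reliability 74 × 0.13 = 9.62
  Quality of work 78 × 0.12 = 9.36
Sum = 64.64
Bonus points: 64.64 + 0 = 64.64
64.64 is ≥ 48 and < 65.5 → Tier 3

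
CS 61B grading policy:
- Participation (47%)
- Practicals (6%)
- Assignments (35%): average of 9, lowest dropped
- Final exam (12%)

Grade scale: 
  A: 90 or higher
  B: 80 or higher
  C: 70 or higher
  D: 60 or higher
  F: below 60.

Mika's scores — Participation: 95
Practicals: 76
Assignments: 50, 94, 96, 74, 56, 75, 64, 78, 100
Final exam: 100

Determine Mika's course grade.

Assignments: drop 50 → average of remaining 8 = 637/8 = 79.625
Weighted total:
  Participation 95 × 0.47 = 44.65
  Practicals 76 × 0.06 = 4.56
  Assignments 79.625 × 0.35 = 27.86875
  Final exam 100 × 0.12 = 12
Sum = 89.07875
89.07875 is ≥ 80 and < 90 → B

B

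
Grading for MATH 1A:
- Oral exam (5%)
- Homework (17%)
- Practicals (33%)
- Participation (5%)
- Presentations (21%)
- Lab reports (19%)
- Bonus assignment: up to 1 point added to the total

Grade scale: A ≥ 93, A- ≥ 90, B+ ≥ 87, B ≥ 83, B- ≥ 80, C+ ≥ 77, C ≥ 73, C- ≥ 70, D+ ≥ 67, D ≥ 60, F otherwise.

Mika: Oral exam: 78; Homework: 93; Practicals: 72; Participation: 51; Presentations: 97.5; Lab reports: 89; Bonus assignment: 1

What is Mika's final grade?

B

Weighted total:
  Oral exam 78 × 0.05 = 3.9
  Homework 93 × 0.17 = 15.81
  Practicals 72 × 0.33 = 23.76
  Participation 51 × 0.05 = 2.55
  Presentations 97.5 × 0.21 = 20.475
  Lab reports 89 × 0.19 = 16.91
Sum = 83.405
Bonus assignment: 83.405 + 1 = 84.405
84.405 is ≥ 83 and < 87 → B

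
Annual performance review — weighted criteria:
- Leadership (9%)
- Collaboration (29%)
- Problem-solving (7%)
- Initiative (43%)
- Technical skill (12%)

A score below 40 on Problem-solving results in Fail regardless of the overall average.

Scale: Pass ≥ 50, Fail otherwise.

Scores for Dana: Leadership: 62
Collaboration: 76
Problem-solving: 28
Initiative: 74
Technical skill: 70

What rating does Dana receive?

Fail

Problem-solving score 28 < 40: minimum not met.
Weighted total:
  Leadership 62 × 0.09 = 5.58
  Collaboration 76 × 0.29 = 22.04
  Problem-solving 28 × 0.07 = 1.96
  Initiative 74 × 0.43 = 31.82
  Technical skill 70 × 0.12 = 8.4
Sum = 69.8
Because the Problem-solving minimum was not met, the result is Fail.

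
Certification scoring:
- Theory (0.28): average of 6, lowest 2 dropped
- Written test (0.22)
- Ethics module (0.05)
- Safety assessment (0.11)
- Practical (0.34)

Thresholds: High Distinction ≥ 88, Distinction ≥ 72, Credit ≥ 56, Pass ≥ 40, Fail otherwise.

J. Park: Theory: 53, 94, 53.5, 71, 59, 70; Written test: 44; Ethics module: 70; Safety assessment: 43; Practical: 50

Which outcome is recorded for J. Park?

Theory: drop 53, 53.5 → average of remaining 4 = 294/4 = 73.5
Weighted total:
  Theory 73.5 × 0.28 = 20.58
  Written test 44 × 0.22 = 9.68
  Ethics module 70 × 0.05 = 3.5
  Safety assessment 43 × 0.11 = 4.73
  Practical 50 × 0.34 = 17
Sum = 55.49
55.49 is ≥ 40 and < 56 → Pass

Pass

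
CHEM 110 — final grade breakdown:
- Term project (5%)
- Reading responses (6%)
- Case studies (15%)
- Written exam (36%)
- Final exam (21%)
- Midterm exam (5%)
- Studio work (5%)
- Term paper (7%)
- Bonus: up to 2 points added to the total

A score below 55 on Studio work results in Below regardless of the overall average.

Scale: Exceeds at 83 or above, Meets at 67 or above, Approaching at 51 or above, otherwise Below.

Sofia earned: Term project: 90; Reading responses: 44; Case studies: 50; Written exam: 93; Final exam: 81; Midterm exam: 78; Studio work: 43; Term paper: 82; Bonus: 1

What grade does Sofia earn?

Studio work score 43 < 55: minimum not met.
Weighted total:
  Term project 90 × 0.05 = 4.5
  Reading responses 44 × 0.06 = 2.64
  Case studies 50 × 0.15 = 7.5
  Written exam 93 × 0.36 = 33.48
  Final exam 81 × 0.21 = 17.01
  Midterm exam 78 × 0.05 = 3.9
  Studio work 43 × 0.05 = 2.15
  Term paper 82 × 0.07 = 5.74
Sum = 76.92
Bonus: 76.92 + 1 = 77.92
Because the Studio work minimum was not met, the result is Below.

Below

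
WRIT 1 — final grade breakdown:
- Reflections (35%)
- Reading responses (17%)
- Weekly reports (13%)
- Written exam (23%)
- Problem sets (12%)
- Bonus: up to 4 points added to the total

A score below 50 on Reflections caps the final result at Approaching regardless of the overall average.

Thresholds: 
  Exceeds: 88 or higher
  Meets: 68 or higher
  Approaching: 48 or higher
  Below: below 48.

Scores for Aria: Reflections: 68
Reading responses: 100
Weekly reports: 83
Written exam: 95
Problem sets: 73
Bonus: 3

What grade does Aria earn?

Meets

Reflections score 68 ≥ 50: minimum met.
Weighted total:
  Reflections 68 × 0.35 = 23.8
  Reading responses 100 × 0.17 = 17
  Weekly reports 83 × 0.13 = 10.79
  Written exam 95 × 0.23 = 21.85
  Problem sets 73 × 0.12 = 8.76
Sum = 82.2
Bonus: 82.2 + 3 = 85.2
85.2 is ≥ 68 and < 88 → Meets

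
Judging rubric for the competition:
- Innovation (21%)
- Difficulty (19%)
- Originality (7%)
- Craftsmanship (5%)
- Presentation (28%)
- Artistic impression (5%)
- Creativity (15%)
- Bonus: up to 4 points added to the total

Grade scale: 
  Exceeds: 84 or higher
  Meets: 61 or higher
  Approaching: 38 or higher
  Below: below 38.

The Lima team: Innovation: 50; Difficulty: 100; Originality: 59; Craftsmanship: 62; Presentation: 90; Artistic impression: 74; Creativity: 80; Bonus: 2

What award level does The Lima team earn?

Meets

Weighted total:
  Innovation 50 × 0.21 = 10.5
  Difficulty 100 × 0.19 = 19
  Originality 59 × 0.07 = 4.13
  Craftsmanship 62 × 0.05 = 3.1
  Presentation 90 × 0.28 = 25.2
  Artistic impression 74 × 0.05 = 3.7
  Creativity 80 × 0.15 = 12
Sum = 77.63
Bonus: 77.63 + 2 = 79.63
79.63 is ≥ 61 and < 84 → Meets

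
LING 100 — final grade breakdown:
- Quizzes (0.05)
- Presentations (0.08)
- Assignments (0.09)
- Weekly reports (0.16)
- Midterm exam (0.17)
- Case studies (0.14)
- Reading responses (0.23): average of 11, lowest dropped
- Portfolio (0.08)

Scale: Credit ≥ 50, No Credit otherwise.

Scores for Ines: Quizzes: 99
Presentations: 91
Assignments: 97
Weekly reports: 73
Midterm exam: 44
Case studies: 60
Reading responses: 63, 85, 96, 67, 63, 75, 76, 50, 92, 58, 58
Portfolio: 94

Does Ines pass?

Reading responses: drop 50 → average of remaining 10 = 733/10 = 73.3
Weighted total:
  Quizzes 99 × 0.05 = 4.95
  Presentations 91 × 0.08 = 7.28
  Assignments 97 × 0.09 = 8.73
  Weekly reports 73 × 0.16 = 11.68
  Midterm exam 44 × 0.17 = 7.48
  Case studies 60 × 0.14 = 8.4
  Reading responses 73.3 × 0.23 = 16.859
  Portfolio 94 × 0.08 = 7.52
Sum = 72.899
72.899 ≥ 50 → Credit

Credit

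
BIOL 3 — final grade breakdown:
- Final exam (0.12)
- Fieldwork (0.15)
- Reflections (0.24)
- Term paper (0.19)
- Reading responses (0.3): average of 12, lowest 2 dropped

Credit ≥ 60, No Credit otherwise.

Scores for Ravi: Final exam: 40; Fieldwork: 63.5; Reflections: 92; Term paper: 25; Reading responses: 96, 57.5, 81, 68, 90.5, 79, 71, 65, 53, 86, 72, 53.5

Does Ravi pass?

Credit

Reading responses: drop 53, 53.5 → average of remaining 10 = 766/10 = 76.6
Weighted total:
  Final exam 40 × 0.12 = 4.8
  Fieldwork 63.5 × 0.15 = 9.525
  Reflections 92 × 0.24 = 22.08
  Term paper 25 × 0.19 = 4.75
  Reading responses 76.6 × 0.3 = 22.98
Sum = 64.135
64.135 ≥ 60 → Credit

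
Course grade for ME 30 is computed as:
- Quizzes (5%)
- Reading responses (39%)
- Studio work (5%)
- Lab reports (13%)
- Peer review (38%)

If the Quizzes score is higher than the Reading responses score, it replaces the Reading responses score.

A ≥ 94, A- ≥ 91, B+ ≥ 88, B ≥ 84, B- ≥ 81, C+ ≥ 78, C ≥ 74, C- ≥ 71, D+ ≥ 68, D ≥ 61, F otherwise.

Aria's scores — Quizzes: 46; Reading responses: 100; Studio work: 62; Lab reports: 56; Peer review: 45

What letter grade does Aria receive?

Quizzes (46) ≤ Reading responses (100), so Reading responses stays at 100.
Weighted total:
  Quizzes 46 × 0.05 = 2.3
  Reading responses 100 × 0.39 = 39
  Studio work 62 × 0.05 = 3.1
  Lab reports 56 × 0.13 = 7.28
  Peer review 45 × 0.38 = 17.1
Sum = 68.78
68.78 is ≥ 68 and < 71 → D+

D+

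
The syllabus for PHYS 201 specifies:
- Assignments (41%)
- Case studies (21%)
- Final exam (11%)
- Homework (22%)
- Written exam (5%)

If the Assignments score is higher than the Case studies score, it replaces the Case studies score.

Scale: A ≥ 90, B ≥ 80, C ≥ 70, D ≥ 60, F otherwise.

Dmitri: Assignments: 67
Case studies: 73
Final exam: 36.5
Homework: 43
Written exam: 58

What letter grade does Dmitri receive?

Assignments (67) ≤ Case studies (73), so Case studies stays at 73.
Weighted total:
  Assignments 67 × 0.41 = 27.47
  Case studies 73 × 0.21 = 15.33
  Final exam 36.5 × 0.11 = 4.015
  Homework 43 × 0.22 = 9.46
  Written exam 58 × 0.05 = 2.9
Sum = 59.175
59.175 < 60 → F

F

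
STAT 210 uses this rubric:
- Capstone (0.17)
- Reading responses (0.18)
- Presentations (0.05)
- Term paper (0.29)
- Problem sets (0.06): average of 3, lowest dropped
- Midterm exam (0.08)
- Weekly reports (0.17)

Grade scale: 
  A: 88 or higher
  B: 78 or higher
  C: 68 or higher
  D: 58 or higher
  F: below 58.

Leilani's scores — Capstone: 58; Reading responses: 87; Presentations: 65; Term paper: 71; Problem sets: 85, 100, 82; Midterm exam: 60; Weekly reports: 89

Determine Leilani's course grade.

Problem sets: drop 82 → average of remaining 2 = 185/2 = 92.5
Weighted total:
  Capstone 58 × 0.17 = 9.86
  Reading responses 87 × 0.18 = 15.66
  Presentations 65 × 0.05 = 3.25
  Term paper 71 × 0.29 = 20.59
  Problem sets 92.5 × 0.06 = 5.55
  Midterm exam 60 × 0.08 = 4.8
  Weekly reports 89 × 0.17 = 15.13
Sum = 74.84
74.84 is ≥ 68 and < 78 → C

C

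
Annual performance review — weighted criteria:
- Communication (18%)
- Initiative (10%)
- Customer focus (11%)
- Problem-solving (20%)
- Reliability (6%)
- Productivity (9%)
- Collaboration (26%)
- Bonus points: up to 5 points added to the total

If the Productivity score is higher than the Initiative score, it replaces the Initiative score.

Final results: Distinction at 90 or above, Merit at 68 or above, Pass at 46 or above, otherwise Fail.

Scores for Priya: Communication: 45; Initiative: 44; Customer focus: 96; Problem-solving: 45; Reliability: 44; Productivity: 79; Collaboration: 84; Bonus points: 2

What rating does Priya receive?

Productivity (79) > Initiative (44), so Initiative counts as 79.
Weighted total:
  Communication 45 × 0.18 = 8.1
  Initiative 79 × 0.1 = 7.9
  Customer focus 96 × 0.11 = 10.56
  Problem-solving 45 × 0.2 = 9
  Reliability 44 × 0.06 = 2.64
  Productivity 79 × 0.09 = 7.11
  Collaboration 84 × 0.26 = 21.84
Sum = 67.15
Bonus points: 67.15 + 2 = 69.15
69.15 is ≥ 68 and < 90 → Merit

Merit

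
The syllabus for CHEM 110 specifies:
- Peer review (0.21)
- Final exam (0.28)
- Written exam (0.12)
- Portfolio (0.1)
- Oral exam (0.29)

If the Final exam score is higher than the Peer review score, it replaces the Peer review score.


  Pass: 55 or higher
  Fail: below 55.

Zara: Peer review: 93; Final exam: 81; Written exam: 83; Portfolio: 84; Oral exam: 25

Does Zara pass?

Final exam (81) ≤ Peer review (93), so Peer review stays at 93.
Weighted total:
  Peer review 93 × 0.21 = 19.53
  Final exam 81 × 0.28 = 22.68
  Written exam 83 × 0.12 = 9.96
  Portfolio 84 × 0.1 = 8.4
  Oral exam 25 × 0.29 = 7.25
Sum = 67.82
67.82 ≥ 55 → Pass

Pass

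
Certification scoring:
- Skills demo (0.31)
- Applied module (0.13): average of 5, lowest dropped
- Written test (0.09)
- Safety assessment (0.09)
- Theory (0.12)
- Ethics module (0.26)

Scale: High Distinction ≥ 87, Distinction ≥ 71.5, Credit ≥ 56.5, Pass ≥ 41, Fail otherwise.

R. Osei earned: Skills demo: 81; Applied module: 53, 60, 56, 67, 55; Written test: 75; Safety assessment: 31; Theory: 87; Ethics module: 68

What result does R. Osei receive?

Credit

Applied module: drop 53 → average of remaining 4 = 238/4 = 59.5
Weighted total:
  Skills demo 81 × 0.31 = 25.11
  Applied module 59.5 × 0.13 = 7.735
  Written test 75 × 0.09 = 6.75
  Safety assessment 31 × 0.09 = 2.79
  Theory 87 × 0.12 = 10.44
  Ethics module 68 × 0.26 = 17.68
Sum = 70.505
70.505 is ≥ 56.5 and < 71.5 → Credit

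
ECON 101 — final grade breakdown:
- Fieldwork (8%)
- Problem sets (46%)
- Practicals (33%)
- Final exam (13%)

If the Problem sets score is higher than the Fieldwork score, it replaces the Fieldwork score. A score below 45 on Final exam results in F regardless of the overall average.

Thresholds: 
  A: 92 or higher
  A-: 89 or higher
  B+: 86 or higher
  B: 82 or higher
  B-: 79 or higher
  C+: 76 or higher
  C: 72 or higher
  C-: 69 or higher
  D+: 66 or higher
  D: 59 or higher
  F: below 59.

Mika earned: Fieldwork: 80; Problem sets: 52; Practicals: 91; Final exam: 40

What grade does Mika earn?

Problem sets (52) ≤ Fieldwork (80), so Fieldwork stays at 80.
Final exam score 40 < 45: minimum not met.
Weighted total:
  Fieldwork 80 × 0.08 = 6.4
  Problem sets 52 × 0.46 = 23.92
  Practicals 91 × 0.33 = 30.03
  Final exam 40 × 0.13 = 5.2
Sum = 65.55
Because the Final exam minimum was not met, the result is F.

F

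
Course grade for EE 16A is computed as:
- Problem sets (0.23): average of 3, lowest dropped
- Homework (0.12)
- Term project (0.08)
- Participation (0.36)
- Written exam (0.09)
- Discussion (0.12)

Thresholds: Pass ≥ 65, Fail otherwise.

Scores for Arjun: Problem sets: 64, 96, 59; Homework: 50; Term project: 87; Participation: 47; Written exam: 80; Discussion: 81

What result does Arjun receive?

Pass

Problem sets: drop 59 → average of remaining 2 = 160/2 = 80
Weighted total:
  Problem sets 80 × 0.23 = 18.4
  Homework 50 × 0.12 = 6
  Term project 87 × 0.08 = 6.96
  Participation 47 × 0.36 = 16.92
  Written exam 80 × 0.09 = 7.2
  Discussion 81 × 0.12 = 9.72
Sum = 65.2
65.2 ≥ 65 → Pass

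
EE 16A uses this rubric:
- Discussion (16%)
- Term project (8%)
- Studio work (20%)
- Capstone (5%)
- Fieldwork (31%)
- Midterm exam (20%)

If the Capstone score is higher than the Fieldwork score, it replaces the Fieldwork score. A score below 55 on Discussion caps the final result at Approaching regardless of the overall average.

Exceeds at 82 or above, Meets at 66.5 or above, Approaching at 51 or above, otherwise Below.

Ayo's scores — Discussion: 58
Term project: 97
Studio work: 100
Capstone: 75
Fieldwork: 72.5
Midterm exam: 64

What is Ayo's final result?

Capstone (75) > Fieldwork (72.5), so Fieldwork counts as 75.
Discussion score 58 ≥ 55: minimum met.
Weighted total:
  Discussion 58 × 0.16 = 9.28
  Term project 97 × 0.08 = 7.76
  Studio work 100 × 0.2 = 20
  Capstone 75 × 0.05 = 3.75
  Fieldwork 75 × 0.31 = 23.25
  Midterm exam 64 × 0.2 = 12.8
Sum = 76.84
76.84 is ≥ 66.5 and < 82 → Meets

Meets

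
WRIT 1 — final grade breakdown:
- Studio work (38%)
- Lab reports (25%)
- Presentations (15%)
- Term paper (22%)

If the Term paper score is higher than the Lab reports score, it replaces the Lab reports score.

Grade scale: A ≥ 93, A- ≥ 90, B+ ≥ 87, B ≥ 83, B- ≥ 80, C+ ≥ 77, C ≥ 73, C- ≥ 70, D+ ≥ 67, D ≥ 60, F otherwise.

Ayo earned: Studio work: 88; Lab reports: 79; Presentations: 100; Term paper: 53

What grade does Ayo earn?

Term paper (53) ≤ Lab reports (79), so Lab reports stays at 79.
Weighted total:
  Studio work 88 × 0.38 = 33.44
  Lab reports 79 × 0.25 = 19.75
  Presentations 100 × 0.15 = 15
  Term paper 53 × 0.22 = 11.66
Sum = 79.85
79.85 is ≥ 77 and < 80 → C+

C+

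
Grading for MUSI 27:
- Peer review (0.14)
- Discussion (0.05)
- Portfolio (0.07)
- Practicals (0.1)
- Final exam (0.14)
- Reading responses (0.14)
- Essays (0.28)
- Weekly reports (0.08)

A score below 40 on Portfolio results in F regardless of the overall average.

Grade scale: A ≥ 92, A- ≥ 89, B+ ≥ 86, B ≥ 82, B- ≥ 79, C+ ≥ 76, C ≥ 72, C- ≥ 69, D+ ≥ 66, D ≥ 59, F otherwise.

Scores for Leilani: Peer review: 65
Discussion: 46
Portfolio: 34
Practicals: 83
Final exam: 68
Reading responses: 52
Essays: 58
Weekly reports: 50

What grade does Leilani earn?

F

Portfolio score 34 < 40: minimum not met.
Weighted total:
  Peer review 65 × 0.14 = 9.1
  Discussion 46 × 0.05 = 2.3
  Portfolio 34 × 0.07 = 2.38
  Practicals 83 × 0.1 = 8.3
  Final exam 68 × 0.14 = 9.52
  Reading responses 52 × 0.14 = 7.28
  Essays 58 × 0.28 = 16.24
  Weekly reports 50 × 0.08 = 4
Sum = 59.12
Because the Portfolio minimum was not met, the result is F.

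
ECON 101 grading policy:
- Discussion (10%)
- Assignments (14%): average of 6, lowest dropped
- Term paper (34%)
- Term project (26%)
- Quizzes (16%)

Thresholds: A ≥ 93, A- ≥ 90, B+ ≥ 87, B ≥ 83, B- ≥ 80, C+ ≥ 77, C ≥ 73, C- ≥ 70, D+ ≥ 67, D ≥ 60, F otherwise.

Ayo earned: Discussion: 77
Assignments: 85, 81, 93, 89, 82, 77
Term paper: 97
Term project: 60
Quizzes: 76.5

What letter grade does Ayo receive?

B-

Assignments: drop 77 → average of remaining 5 = 430/5 = 86
Weighted total:
  Discussion 77 × 0.1 = 7.7
  Assignments 86 × 0.14 = 12.04
  Term paper 97 × 0.34 = 32.98
  Term project 60 × 0.26 = 15.6
  Quizzes 76.5 × 0.16 = 12.24
Sum = 80.56
80.56 is ≥ 80 and < 83 → B-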